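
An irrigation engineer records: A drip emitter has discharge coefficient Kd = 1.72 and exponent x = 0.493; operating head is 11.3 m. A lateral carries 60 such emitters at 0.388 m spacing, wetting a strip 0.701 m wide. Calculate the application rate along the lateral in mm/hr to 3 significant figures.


Approach: apply the emitter equation with a lateral mass balance, q = Kd*h^x; Q = n*q; rate = Q/(n*spacing*width).
Step 1 — single emitter flow (q = Kd*h^x):
  q = 1.72 * 11.3^0.493 = 5.6846 L/hr
Step 2 — total lateral flow: Q = 60 * 5.6846 = 341.07 L/hr
Step 3 — wetted area: A = 60 * 0.388 * 0.701 = 16.319 m^2
Step 4 — application rate: Q/A = 341.07/16.319 = 20.9 mm/hr
Therefore the application rate along the lateral = 20.9 mm/hr.


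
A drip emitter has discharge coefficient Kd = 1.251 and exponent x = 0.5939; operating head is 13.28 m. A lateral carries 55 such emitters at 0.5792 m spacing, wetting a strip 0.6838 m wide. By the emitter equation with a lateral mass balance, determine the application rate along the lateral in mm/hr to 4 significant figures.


Approach: apply the emitter equation with a lateral mass balance, q = Kd*h^x; Q = n*q; rate = Q/(n*spacing*width).
Step 1 — single emitter flow (q = Kd*h^x):
  q = 1.251 * 13.28^0.5939 = 5.81199 L/hr
Step 2 — total lateral flow: Q = 55 * 5.81199 = 319.659 L/hr
Step 3 — wetted area: A = 55 * 0.5792 * 0.6838 = 21.7831 m^2
Step 4 — application rate: Q/A = 319.659/21.7831 = 14.67 mm/hr
Therefore the application rate along the lateral = 14.67 mm/hr.


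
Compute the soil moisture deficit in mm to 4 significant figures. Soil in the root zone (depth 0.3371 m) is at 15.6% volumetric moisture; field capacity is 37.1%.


Approach: apply the soil moisture deficit relation, SMD = (FC - theta)/100 * depth * 1000.
SMD = (37.1 - 15.6)/100 * 0.3371 * 1000 = 72.48 mm
Therefore the soil moisture deficit = 72.48 mm.


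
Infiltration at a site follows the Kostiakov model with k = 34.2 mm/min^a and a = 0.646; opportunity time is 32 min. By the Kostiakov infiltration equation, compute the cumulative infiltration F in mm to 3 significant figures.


Approach: apply the Kostiakov infiltration equation, F = k*t^a.
F = 34.2 * 32^0.646 = 321 mm
Therefore the cumulative infiltration F = 321 mm.


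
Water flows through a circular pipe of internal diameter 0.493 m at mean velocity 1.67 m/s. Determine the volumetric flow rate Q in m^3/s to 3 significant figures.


Approach: apply the continuity equation for pipe flow, Q = A * v with A = pi*(D/2)^2.
A = pi*(0.493/2)^2 = 0.19089 m^2
Q = 0.19089 * 1.67 = 0.319 m^3/s
Therefore the volumetric flow rate Q = 0.319 m^3/s.


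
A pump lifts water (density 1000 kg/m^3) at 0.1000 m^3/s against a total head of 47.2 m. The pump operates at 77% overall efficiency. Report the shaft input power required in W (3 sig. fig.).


Approach: apply hydraulic power then efficiency conversion, P = rho*g*Q*H; P_in = P/eta.
Step 1 — hydraulic power (P = rho*g*Q*H):
  P = 1000 * 9.81 * 0.1000 * 47.2 = 46303 W
Step 2 — input power: P_in = P/eta = 46303 / 0.77 = 60100 W
Therefore the shaft input power required = 60100 W.


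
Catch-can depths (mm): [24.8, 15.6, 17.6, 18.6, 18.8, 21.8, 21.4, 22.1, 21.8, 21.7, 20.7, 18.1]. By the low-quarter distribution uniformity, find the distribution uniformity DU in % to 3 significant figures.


Approach: apply the low-quarter distribution uniformity, DU = (mean of lowest quarter of readings / overall mean)*100.
sorted lowest 3 of 12: [15.6, 17.6, 18.1] -> mean = 17.100 mm
overall mean = 20.250 mm
DU = (17.100/20.250)*100 = 84.4 %
Therefore the distribution uniformity DU = 84.4 %.


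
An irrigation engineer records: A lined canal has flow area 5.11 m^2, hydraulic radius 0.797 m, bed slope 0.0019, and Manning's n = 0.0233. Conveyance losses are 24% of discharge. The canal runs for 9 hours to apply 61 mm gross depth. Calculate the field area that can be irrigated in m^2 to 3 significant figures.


Approach: apply Manning's equation with a conveyance and depth budget, Q = (1/n)*A*R^(2/3)*S^(1/2); Q_field = Q*(1-loss); Area = Q_field*t/(d/1000).
Step 1 — canal discharge (Manning's equation):
  Q = (1/0.0233) * 5.11 * 0.797^(2/3) * 0.0019^(1/2) = 8.2176 m^3/s
Step 2 — delivered flow: Q_field = 8.2176*(1 - 24/100) = 6.2454 m^3/s
Step 3 — volume delivered: V = 6.2454 * 9*3600 = 202350 m^3
Step 4 — area served: A = V / (depth/1000) = 202350 / 0.061 = 3320000 m^2
Therefore the field area that can be irrigated = 3320000 m^2.


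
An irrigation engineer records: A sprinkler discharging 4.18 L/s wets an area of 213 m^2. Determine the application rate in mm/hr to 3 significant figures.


Approach: apply the application rate relation, rate = (Q/A)*3600.
rate = (4.18 / 213) * 3600 = 70.6 mm/hr
Therefore the application rate = 70.6 mm/hr.


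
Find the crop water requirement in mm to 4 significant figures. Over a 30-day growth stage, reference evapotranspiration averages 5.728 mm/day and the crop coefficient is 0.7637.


Approach: apply the crop water requirement relation, CWR = ET0 * Kc * days.
CWR = 5.728 * 0.7637 * 30 = 131.2 mm
Therefore the crop water requirement = 131.2 mm.


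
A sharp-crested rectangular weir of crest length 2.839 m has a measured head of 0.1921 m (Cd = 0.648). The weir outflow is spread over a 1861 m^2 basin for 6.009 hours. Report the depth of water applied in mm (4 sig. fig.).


Approach: apply the rectangular weir equation with a volume-to-depth conversion, Q = (2/3)*Cd*L*sqrt(2g)*H^1.5; d = Q*t/A * 1000.
Step 1 — weir discharge:
  Q = (2/3)*0.648*2.839*sqrt(2*9.81)*0.1921^1.5 = 0.457393 m^3/s
Step 2 — volume: V = 0.457393 * 6.009*3600 = 9894.51 m^3
Step 3 — depth: d = V/A * 1000 = 9894.51/1861 * 1000 = 5317 mm
Therefore the depth of water applied = 5317 mm.


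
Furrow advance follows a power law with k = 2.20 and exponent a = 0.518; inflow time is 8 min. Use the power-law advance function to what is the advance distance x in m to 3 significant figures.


Approach: apply the power-law advance function, x = k*t^a.
x = 2.20 * 8^0.518 = 6.46 m
Therefore the advance distance x = 6.46 m.


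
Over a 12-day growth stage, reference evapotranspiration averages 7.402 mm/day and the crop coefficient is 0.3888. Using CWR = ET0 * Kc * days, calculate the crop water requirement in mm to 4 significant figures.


CWR = 7.402 * 0.3888 * 12 = 34.53 mm
Therefore the crop water requirement = 34.53 mm.


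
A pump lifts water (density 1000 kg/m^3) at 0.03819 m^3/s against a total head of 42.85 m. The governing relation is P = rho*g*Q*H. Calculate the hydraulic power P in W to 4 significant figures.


P = 1000 * 9.81 * 0.03819 * 42.85 = 16050 W
Therefore the hydraulic power P = 16050 W.


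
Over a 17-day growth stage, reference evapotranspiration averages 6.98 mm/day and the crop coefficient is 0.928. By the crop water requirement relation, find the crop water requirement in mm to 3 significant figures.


Approach: apply the crop water requirement relation, CWR = ET0 * Kc * days.
CWR = 6.98 * 0.928 * 17 = 110 mm
Therefore the crop water requirement = 110 mm.


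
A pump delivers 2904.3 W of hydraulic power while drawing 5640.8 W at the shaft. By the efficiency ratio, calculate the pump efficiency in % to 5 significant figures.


Approach: apply the efficiency ratio, eta = (P_out/P_in)*100.
eta = (2904.3 / 5640.8) * 100 = 51.487 %
Therefore the pump efficiency = 51.487 %.


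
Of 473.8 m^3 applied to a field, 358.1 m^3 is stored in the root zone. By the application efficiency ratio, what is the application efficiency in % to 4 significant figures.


Approach: apply the application efficiency ratio, Ea = (stored/applied)*100.
Ea = (358.1/473.8)*100 = 75.58 %
Therefore the application efficiency = 75.58 %.


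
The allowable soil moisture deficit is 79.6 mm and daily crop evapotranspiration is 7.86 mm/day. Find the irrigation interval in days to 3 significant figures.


Approach: apply the irrigation interval relation, interval = SMD / ETc.
interval = 79.6 / 7.86 = 10.1 days
Therefore the irrigation interval = 10.1 days.


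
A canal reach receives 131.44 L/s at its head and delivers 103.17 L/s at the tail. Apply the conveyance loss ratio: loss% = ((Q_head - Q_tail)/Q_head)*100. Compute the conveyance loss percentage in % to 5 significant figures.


loss = ((131.44 - 103.17)/131.44)*100 = 21.508 %
Therefore the conveyance loss percentage = 21.508 %.


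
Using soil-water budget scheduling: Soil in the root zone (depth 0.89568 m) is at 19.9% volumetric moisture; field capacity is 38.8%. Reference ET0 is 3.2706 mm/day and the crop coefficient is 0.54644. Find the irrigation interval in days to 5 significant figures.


Approach: apply soil-water budget scheduling, SMD = (FC-theta)/100*depth*1000; ETc = ET0*Kc; interval = SMD/ETc.
Step 1 — soil moisture deficit:
  SMD = (38.8 - 19.9)/100 * 0.89568 * 1000 = 169.2835 mm
Step 2 — daily crop ET (ETc = ET0*Kc):
  ETc = 3.2706 * 0.54644 = 1.787187 mm/day
Step 3 — irrigation interval (SMD/ETc):
  interval = 169.2835 / 1.787187 = 94.721 days
Therefore the irrigation interval = 94.721 days.


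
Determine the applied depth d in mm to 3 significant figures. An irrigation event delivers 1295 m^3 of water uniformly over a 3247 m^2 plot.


Approach: apply depth from volume over area, d = (V/A)*1000.
d = (1295 / 3247) * 1000 = 399 mm
Therefore the applied depth d = 399 mm.


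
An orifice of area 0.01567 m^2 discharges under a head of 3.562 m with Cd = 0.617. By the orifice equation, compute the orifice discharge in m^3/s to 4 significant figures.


Approach: apply the orifice equation, Q = Cd*A*sqrt(2*g*h).
Q = 0.617 * 0.01567 * sqrt(2*9.81*3.562) = 0.08083 m^3/s
Therefore the orifice discharge = 0.08083 m^3/s.


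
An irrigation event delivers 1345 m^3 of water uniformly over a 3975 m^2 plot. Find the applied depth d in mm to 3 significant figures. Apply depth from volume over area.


Approach: apply depth from volume over area, d = (V/A)*1000.
d = (1345 / 3975) * 1000 = 338 mm
Therefore the applied depth d = 338 mm.


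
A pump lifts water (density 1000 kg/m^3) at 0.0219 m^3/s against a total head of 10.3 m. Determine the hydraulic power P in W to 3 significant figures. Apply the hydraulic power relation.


Approach: apply the hydraulic power relation, P = rho*g*Q*H.
P = 1000 * 9.81 * 0.0219 * 10.3 = 2210 W
Therefore the hydraulic power P = 2210 W.


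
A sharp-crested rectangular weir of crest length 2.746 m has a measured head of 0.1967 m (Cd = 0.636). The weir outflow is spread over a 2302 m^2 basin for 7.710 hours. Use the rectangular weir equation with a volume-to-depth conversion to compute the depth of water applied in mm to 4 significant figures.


Approach: apply the rectangular weir equation with a volume-to-depth conversion, Q = (2/3)*Cd*L*sqrt(2g)*H^1.5; d = Q*t/A * 1000.
Step 1 — weir discharge:
  Q = (2/3)*0.636*2.746*sqrt(2*9.81)*0.1967^1.5 = 0.449907 m^3/s
Step 2 — volume: V = 0.449907 * 7.710*3600 = 12487.6 m^3
Step 3 — depth: d = V/A * 1000 = 12487.6/2302 * 1000 = 5425 mm
Therefore the depth of water applied = 5425 mm.


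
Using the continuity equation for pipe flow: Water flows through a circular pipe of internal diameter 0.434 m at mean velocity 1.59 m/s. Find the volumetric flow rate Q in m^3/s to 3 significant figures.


Approach: apply the continuity equation for pipe flow, Q = A * v with A = pi*(D/2)^2.
A = pi*(0.434/2)^2 = 0.14793 m^2
Q = 0.14793 * 1.59 = 0.235 m^3/s
Therefore the volumetric flow rate Q = 0.235 m^3/s.


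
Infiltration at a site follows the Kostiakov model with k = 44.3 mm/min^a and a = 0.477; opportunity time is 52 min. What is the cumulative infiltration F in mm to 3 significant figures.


Approach: apply the Kostiakov infiltration equation, F = k*t^a.
F = 44.3 * 52^0.477 = 292 mm
Therefore the cumulative infiltration F = 292 mm.


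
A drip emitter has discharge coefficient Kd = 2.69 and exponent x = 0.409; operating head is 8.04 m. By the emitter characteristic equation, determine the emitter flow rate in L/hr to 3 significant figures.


Approach: apply the emitter characteristic equation, q = Kd * h^x.
q = 2.69 * 8.04^0.409 = 6.31 L/hr
Therefore the emitter flow rate = 6.31 L/hr.


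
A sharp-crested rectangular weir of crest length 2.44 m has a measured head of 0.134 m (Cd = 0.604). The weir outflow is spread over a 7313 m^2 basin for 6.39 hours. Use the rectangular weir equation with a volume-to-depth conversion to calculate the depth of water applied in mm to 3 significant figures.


Approach: apply the rectangular weir equation with a volume-to-depth conversion, Q = (2/3)*Cd*L*sqrt(2g)*H^1.5; d = Q*t/A * 1000.
Step 1 — weir discharge:
  Q = (2/3)*0.604*2.44*sqrt(2*9.81)*0.134^1.5 = 0.21347 m^3/s
Step 2 — volume: V = 0.21347 * 6.39*3600 = 4910.7 m^3
Step 3 — depth: d = V/A * 1000 = 4910.7/7313 * 1000 = 672 mm
Therefore the depth of water applied = 672 mm.


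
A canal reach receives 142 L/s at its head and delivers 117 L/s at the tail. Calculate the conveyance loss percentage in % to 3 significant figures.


Approach: apply the conveyance loss ratio, loss% = ((Q_head - Q_tail)/Q_head)*100.
loss = ((142 - 117)/142)*100 = 17.6 %
Therefore the conveyance loss percentage = 17.6 %.


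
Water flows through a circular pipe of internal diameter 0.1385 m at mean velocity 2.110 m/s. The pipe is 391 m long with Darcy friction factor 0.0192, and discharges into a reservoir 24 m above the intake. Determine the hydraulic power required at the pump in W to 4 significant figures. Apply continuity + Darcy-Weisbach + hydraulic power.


Approach: apply continuity + Darcy-Weisbach + hydraulic power, Q = A*v; hf = f*(L/D)*(v^2/(2g)); H = static + hf; P = rho*g*Q*H.
Step 1 — flow rate (continuity, Q = A*v):
  A = pi*(0.1385/2)^2 = 0.0150657 m^2
  Q = 0.0150657 * 2.110 = 0.0317886 m^3/s
Step 2 — friction head loss (Darcy-Weisbach):
  hf = 0.0192 * (391/0.1385) * (2.110^2 / (2*9.81))
  hf = 12.2997 m
Step 3 — total head: H = 24 + 12.2997 = 36.2997 m
Step 4 — hydraulic power (P = rho*g*Q*H):
  P = 1000 * 9.81 * 0.0317886 * 36.2997 = 11320 W
Therefore the hydraulic power required at the pump = 11320 W.


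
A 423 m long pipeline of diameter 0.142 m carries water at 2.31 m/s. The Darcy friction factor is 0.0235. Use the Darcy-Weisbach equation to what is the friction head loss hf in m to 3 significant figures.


Approach: apply the Darcy-Weisbach equation, hf = f*(L/D)*(v^2/(2g)).
hf = 0.0235 * (423/0.142) * (2.31^2 / (2*9.81))
hf = 19.0 m
Therefore the friction head loss hf = 19.0 m.


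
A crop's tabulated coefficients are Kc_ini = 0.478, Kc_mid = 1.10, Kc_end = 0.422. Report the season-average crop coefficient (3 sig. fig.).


Approach: apply a simple seasonal average, Kc_avg = (Kc_ini + Kc_mid + Kc_end)/3.
Kc_avg = (0.478 + 1.10 + 0.422)/3 = 0.667
Therefore the season-average crop coefficient = 0.667.


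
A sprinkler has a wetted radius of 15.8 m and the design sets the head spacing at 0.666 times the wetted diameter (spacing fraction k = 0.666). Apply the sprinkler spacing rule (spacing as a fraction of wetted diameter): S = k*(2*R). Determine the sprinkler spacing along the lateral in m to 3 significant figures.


S = 0.666 * (2 * 15.8) = 21.0 m
Therefore the sprinkler spacing along the lateral = 21.0 m.


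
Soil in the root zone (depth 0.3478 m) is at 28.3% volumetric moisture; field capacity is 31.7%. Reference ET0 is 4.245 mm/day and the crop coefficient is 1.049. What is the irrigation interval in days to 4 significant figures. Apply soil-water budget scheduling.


Approach: apply soil-water budget scheduling, SMD = (FC-theta)/100*depth*1000; ETc = ET0*Kc; interval = SMD/ETc.
Step 1 — soil moisture deficit:
  SMD = (31.7 - 28.3)/100 * 0.3478 * 1000 = 11.8252 mm
Step 2 — daily crop ET (ETc = ET0*Kc):
  ETc = 4.245 * 1.049 = 4.45301 mm/day
Step 3 — irrigation interval (SMD/ETc):
  interval = 11.8252 / 4.45301 = 2.656 days
Therefore the irrigation interval = 2.656 days.


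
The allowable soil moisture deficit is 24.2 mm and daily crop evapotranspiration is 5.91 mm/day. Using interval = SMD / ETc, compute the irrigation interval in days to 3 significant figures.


interval = 24.2 / 5.91 = 4.09 days
Therefore the irrigation interval = 4.09 days.


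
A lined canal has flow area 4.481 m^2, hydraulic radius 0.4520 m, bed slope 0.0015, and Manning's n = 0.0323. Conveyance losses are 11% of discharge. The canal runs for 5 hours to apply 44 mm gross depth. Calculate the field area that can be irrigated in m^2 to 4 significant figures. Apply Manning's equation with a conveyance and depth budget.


Approach: apply Manning's equation with a conveyance and depth budget, Q = (1/n)*A*R^(2/3)*S^(1/2); Q_field = Q*(1-loss); Area = Q_field*t/(d/1000).
Step 1 — canal discharge (Manning's equation):
  Q = (1/0.0323) * 4.481 * 0.4520^(2/3) * 0.0015^(1/2) = 3.16454 m^3/s
Step 2 — delivered flow: Q_field = 3.16454*(1 - 11/100) = 2.81644 m^3/s
Step 3 — volume delivered: V = 2.81644 * 5*3600 = 50695.9 m^3
Step 4 — area served: A = V / (depth/1000) = 50695.9 / 0.044 = 1152000 m^2
Therefore the field area that can be irrigated = 1152000 m^2.


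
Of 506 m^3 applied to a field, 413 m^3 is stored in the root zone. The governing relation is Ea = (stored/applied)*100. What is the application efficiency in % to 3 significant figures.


Ea = (413/506)*100 = 81.6 %
Therefore the application efficiency = 81.6 %.


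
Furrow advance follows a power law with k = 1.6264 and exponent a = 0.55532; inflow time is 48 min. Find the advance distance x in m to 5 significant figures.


Approach: apply the power-law advance function, x = k*t^a.
x = 1.6264 * 48^0.55532 = 13.959 m
Therefore the advance distance x = 13.959 m.


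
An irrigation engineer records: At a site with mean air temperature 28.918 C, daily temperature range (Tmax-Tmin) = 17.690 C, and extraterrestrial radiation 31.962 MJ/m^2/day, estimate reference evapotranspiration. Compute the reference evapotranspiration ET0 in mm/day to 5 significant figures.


Approach: apply the Hargreaves-Samani method, ET0 = 0.0023*(Tmean+17.8)*sqrt(Tmax-Tmin)*0.408*Ra.
ET0 = 0.0023*(28.918+17.8)*sqrt(17.690)*0.408*31.962 = 5.8935 mm/day
Therefore the reference evapotranspiration ET0 = 5.8935 mm/day.


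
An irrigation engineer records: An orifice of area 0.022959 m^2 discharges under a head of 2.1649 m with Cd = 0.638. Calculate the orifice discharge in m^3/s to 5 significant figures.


Approach: apply the orifice equation, Q = Cd*A*sqrt(2*g*h).
Q = 0.638 * 0.022959 * sqrt(2*9.81*2.1649) = 0.095465 m^3/s
Therefore the orifice discharge = 0.095465 m^3/s.


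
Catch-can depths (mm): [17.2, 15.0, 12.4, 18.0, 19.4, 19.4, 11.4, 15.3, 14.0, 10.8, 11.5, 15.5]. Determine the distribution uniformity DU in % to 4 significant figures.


Approach: apply the low-quarter distribution uniformity, DU = (mean of lowest quarter of readings / overall mean)*100.
sorted lowest 3 of 12: [10.8, 11.4, 11.5] -> mean = 11.2333 mm
overall mean = 14.9917 mm
DU = (11.2333/14.9917)*100 = 74.93 %
Therefore the distribution uniformity DU = 74.93 %.


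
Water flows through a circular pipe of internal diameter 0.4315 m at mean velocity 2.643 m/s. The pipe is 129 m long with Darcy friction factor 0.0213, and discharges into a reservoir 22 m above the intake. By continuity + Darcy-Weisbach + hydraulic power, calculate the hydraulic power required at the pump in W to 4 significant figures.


Approach: apply continuity + Darcy-Weisbach + hydraulic power, Q = A*v; hf = f*(L/D)*(v^2/(2g)); H = static + hf; P = rho*g*Q*H.
Step 1 — flow rate (continuity, Q = A*v):
  A = pi*(0.4315/2)^2 = 0.146235 m^2
  Q = 0.146235 * 2.643 = 0.386499 m^3/s
Step 2 — friction head loss (Darcy-Weisbach):
  hf = 0.0213 * (129/0.4315) * (2.643^2 / (2*9.81))
  hf = 2.26717 m
Step 3 — total head: H = 22 + 2.26717 = 24.2672 m
Step 4 — hydraulic power (P = rho*g*Q*H):
  P = 1000 * 9.81 * 0.386499 * 24.2672 = 92010 W
Therefore the hydraulic power required at the pump = 92010 W.


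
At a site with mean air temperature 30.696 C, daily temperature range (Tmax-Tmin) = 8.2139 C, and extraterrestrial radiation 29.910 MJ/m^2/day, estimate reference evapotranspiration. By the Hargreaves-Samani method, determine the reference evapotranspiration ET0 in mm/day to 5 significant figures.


Approach: apply the Hargreaves-Samani method, ET0 = 0.0023*(Tmean+17.8)*sqrt(Tmax-Tmin)*0.408*Ra.
ET0 = 0.0023*(30.696+17.8)*sqrt(8.2139)*0.408*29.910 = 3.9011 mm/day
Therefore the reference evapotranspiration ET0 = 3.9011 mm/day.


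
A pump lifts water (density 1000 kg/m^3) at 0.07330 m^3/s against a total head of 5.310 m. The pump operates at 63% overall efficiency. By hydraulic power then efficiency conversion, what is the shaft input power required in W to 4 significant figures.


Approach: apply hydraulic power then efficiency conversion, P = rho*g*Q*H; P_in = P/eta.
Step 1 — hydraulic power (P = rho*g*Q*H):
  P = 1000 * 9.81 * 0.07330 * 5.310 = 3818.28 W
Step 2 — input power: P_in = P/eta = 3818.28 / 0.63 = 6061 W
Therefore the shaft input power required = 6061 W.


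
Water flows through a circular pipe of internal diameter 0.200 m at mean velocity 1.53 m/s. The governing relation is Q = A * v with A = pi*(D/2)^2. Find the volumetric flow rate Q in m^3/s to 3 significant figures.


A = pi*(0.200/2)^2 = 0.031416 m^2
Q = 0.031416 * 1.53 = 0.0481 m^3/s
Therefore the volumetric flow rate Q = 0.0481 m^3/s.


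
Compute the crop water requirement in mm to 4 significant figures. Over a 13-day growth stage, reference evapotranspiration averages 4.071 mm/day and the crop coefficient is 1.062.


Approach: apply the crop water requirement relation, CWR = ET0 * Kc * days.
CWR = 4.071 * 1.062 * 13 = 56.20 mm
Therefore the crop water requirement = 56.20 mm.


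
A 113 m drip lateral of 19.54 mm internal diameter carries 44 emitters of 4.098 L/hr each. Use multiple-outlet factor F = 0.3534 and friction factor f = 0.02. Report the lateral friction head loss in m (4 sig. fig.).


Approach: apply Darcy-Weisbach with the multiple-outlet F-factor, Q = n*q/(3600*1000) m^3/s; v = Q/A; hf = F*f*(L/D)*(v^2/(2g)).
Q = 44*4.098/(3600*1000) = 5.00867e-05 m^3/s
A = pi*(19.54e-3/2)^2 = 2.99874e-04 m^2, so v = Q/A = 0.167026 m/s
hf = 0.3534*0.02*(113/0.01954)*(0.167026^2/(2*9.81)) = 0.05812 m
Therefore the lateral friction head loss = 0.05812 m.


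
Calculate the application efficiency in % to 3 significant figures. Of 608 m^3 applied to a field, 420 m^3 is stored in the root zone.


Approach: apply the application efficiency ratio, Ea = (stored/applied)*100.
Ea = (420/608)*100 = 69.1 %
Therefore the application efficiency = 69.1 %.


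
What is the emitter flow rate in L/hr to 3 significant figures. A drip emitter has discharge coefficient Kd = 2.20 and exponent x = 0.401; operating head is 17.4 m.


Approach: apply the emitter characteristic equation, q = Kd * h^x.
q = 2.20 * 17.4^0.401 = 6.92 L/hr
Therefore the emitter flow rate = 6.92 L/hr.


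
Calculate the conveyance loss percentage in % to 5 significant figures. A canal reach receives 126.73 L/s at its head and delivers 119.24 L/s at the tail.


Approach: apply the conveyance loss ratio, loss% = ((Q_head - Q_tail)/Q_head)*100.
loss = ((126.73 - 119.24)/126.73)*100 = 5.9102 %
Therefore the conveyance loss percentage = 5.9102 %.


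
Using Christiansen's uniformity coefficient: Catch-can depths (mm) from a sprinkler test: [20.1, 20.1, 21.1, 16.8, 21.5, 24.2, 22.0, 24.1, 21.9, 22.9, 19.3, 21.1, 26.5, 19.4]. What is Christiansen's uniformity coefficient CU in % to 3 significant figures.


Approach: apply Christiansen's uniformity coefficient, CU = (1 - mean_abs_deviation/mean)*100.
mean = 21.500 mm
mean |d_i - mean| = 1.8000 mm
CU = (1 - 1.8000/21.500)*100 = 91.6 %
Therefore Christiansen's uniformity coefficient CU = 91.6 %.


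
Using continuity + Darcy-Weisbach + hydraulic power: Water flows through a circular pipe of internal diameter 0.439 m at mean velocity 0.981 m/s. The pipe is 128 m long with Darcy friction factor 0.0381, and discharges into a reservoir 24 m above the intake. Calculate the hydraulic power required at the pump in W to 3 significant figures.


Approach: apply continuity + Darcy-Weisbach + hydraulic power, Q = A*v; hf = f*(L/D)*(v^2/(2g)); H = static + hf; P = rho*g*Q*H.
Step 1 — flow rate (continuity, Q = A*v):
  A = pi*(0.439/2)^2 = 0.15136 m^2
  Q = 0.15136 * 0.981 = 0.14849 m^3/s
Step 2 — friction head loss (Darcy-Weisbach):
  hf = 0.0381 * (128/0.439) * (0.981^2 / (2*9.81))
  hf = 0.54489 m
Step 3 — total head: H = 24 + 0.54489 = 24.545 m
Step 4 — hydraulic power (P = rho*g*Q*H):
  P = 1000 * 9.81 * 0.14849 * 24.545 = 35800 W
Therefore the hydraulic power required at the pump = 35800 W.


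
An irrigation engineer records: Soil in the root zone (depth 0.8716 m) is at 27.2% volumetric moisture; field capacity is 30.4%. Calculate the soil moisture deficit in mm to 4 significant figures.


Approach: apply the soil moisture deficit relation, SMD = (FC - theta)/100 * depth * 1000.
SMD = (30.4 - 27.2)/100 * 0.8716 * 1000 = 27.89 mm
Therefore the soil moisture deficit = 27.89 mm.


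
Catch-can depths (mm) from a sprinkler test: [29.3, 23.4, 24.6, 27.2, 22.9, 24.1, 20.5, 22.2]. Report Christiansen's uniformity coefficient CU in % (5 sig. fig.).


Approach: apply Christiansen's uniformity coefficient, CU = (1 - mean_abs_deviation/mean)*100.
mean = 24.27500 mm
mean |d_i - mean| = 2.068750 mm
CU = (1 - 2.068750/24.27500)*100 = 91.478 %
Therefore Christiansen's uniformity coefficient CU = 91.478 %.


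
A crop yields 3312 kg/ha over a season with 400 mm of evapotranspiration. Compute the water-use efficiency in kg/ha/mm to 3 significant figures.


Approach: apply the water-use efficiency ratio, WUE = yield/ET.
WUE = 3312 / 400 = 8.28 kg/ha/mm
Therefore the water-use efficiency = 8.28 kg/ha/mm.


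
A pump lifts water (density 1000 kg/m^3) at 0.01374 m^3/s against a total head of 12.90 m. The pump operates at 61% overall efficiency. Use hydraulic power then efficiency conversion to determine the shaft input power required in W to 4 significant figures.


Approach: apply hydraulic power then efficiency conversion, P = rho*g*Q*H; P_in = P/eta.
Step 1 — hydraulic power (P = rho*g*Q*H):
  P = 1000 * 9.81 * 0.01374 * 12.90 = 1738.78 W
Step 2 — input power: P_in = P/eta = 1738.78 / 0.61 = 2850 W
Therefore the shaft input power required = 2850 W.


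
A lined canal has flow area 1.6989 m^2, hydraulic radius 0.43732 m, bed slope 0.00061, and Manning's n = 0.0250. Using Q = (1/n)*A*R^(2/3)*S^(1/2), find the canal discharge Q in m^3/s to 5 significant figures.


Q = (1/0.0250) * 1.6989 * 0.43732^(2/3) * 0.00061^(1/2) = 0.96700 m^3/s
Therefore the canal discharge Q = 0.96700 m^3/s.


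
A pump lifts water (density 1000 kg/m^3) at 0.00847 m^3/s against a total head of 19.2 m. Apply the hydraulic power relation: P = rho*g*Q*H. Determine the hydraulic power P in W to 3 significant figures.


P = 1000 * 9.81 * 0.00847 * 19.2 = 1600 W
Therefore the hydraulic power P = 1600 W.


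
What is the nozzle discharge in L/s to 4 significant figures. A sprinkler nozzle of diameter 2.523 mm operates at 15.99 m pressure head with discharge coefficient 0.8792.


Approach: apply the orifice equation, Q = Cd*A*sqrt(2*g*h), A = pi*(d/2)^2.
A = pi*(2.523e-3/2)^2 = 4.99947e-06 m^2
Q = 0.8792 * 4.99947e-06 * sqrt(2*9.81*15.99) * 1000 = 0.07785 L/s
Therefore the nozzle discharge = 0.07785 L/s.


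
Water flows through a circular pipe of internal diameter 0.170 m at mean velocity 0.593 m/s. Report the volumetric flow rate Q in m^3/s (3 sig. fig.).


Approach: apply the continuity equation for pipe flow, Q = A * v with A = pi*(D/2)^2.
A = pi*(0.170/2)^2 = 0.022698 m^2
Q = 0.022698 * 0.593 = 0.0135 m^3/s
Therefore the volumetric flow rate Q = 0.0135 m^3/s.


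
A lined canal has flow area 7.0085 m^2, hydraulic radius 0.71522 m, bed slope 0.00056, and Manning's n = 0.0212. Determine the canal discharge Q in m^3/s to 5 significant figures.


Approach: apply Manning's equation, Q = (1/n)*A*R^(2/3)*S^(1/2).
Q = (1/0.0212) * 7.0085 * 0.71522^(2/3) * 0.00056^(1/2) = 6.2567 m^3/s
Therefore the canal discharge Q = 6.2567 m^3/s.


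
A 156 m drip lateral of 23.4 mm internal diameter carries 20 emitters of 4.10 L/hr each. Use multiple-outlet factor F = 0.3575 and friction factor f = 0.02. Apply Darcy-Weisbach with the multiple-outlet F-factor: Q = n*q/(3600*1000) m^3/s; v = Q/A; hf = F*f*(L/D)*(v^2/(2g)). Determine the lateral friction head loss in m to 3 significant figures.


Q = 20*4.10/(3600*1000) = 2.2778e-05 m^3/s
A = pi*(23.4e-3/2)^2 = 4.3005e-04 m^2, so v = Q/A = 0.052965 m/s
hf = 0.3575*0.02*(156/0.0234)*(0.052965^2/(2*9.81)) = 0.00682 m
Therefore the lateral friction head loss = 0.00682 m.


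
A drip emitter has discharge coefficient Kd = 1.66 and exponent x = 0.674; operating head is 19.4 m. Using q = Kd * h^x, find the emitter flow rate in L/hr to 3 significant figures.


q = 1.66 * 19.4^0.674 = 12.2 L/hr
Therefore the emitter flow rate = 12.2 L/hr.


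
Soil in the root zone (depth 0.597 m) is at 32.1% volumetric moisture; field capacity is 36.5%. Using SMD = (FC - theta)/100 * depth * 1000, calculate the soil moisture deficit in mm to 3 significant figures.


SMD = (36.5 - 32.1)/100 * 0.597 * 1000 = 26.3 mm
Therefore the soil moisture deficit = 26.3 mm.


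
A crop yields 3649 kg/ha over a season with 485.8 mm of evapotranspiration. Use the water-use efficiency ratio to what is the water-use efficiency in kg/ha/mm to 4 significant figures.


Approach: apply the water-use efficiency ratio, WUE = yield/ET.
WUE = 3649 / 485.8 = 7.511 kg/ha/mm
Therefore the water-use efficiency = 7.511 kg/ha/mm.


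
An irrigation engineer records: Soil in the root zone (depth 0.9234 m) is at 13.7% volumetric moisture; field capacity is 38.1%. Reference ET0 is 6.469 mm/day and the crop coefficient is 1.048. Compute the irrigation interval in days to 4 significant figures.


Approach: apply soil-water budget scheduling, SMD = (FC-theta)/100*depth*1000; ETc = ET0*Kc; interval = SMD/ETc.
Step 1 — soil moisture deficit:
  SMD = (38.1 - 13.7)/100 * 0.9234 * 1000 = 225.310 mm
Step 2 — daily crop ET (ETc = ET0*Kc):
  ETc = 6.469 * 1.048 = 6.77951 mm/day
Step 3 — irrigation interval (SMD/ETc):
  interval = 225.310 / 6.77951 = 33.23 days
Therefore the irrigation interval = 33.23 days.


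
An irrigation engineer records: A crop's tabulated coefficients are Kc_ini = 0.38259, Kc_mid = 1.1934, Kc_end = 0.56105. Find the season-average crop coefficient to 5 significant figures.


Approach: apply a simple seasonal average, Kc_avg = (Kc_ini + Kc_mid + Kc_end)/3.
Kc_avg = (0.38259 + 1.1934 + 0.56105)/3 = 0.71235
Therefore the season-average crop coefficient = 0.71235.


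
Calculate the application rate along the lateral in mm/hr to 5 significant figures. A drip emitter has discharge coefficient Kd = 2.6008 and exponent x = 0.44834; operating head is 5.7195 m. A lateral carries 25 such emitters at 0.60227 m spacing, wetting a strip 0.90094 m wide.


Approach: apply the emitter equation with a lateral mass balance, q = Kd*h^x; Q = n*q; rate = Q/(n*spacing*width).
Step 1 — single emitter flow (q = Kd*h^x):
  q = 2.6008 * 5.7195^0.44834 = 5.684089 L/hr
Step 2 — total lateral flow: Q = 25 * 5.684089 = 142.1022 L/hr
Step 3 — wetted area: A = 25 * 0.60227 * 0.90094 = 13.56523 m^2
Step 4 — application rate: Q/A = 142.1022/13.56523 = 10.475 mm/hr
Therefore the application rate along the lateral = 10.475 mm/hr.


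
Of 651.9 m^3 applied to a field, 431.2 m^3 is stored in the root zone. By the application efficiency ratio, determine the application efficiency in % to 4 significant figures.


Approach: apply the application efficiency ratio, Ea = (stored/applied)*100.
Ea = (431.2/651.9)*100 = 66.15 %
Therefore the application efficiency = 66.15 %.


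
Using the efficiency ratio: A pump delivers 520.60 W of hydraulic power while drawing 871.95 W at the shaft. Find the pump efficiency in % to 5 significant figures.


Approach: apply the efficiency ratio, eta = (P_out/P_in)*100.
eta = (520.60 / 871.95) * 100 = 59.705 %
Therefore the pump efficiency = 59.705 %.


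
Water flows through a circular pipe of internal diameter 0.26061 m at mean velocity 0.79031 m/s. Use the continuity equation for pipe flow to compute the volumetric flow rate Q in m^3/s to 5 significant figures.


Approach: apply the continuity equation for pipe flow, Q = A * v with A = pi*(D/2)^2.
A = pi*(0.26061/2)^2 = 0.05334234 m^2
Q = 0.05334234 * 0.79031 = 0.042157 m^3/s
Therefore the volumetric flow rate Q = 0.042157 m^3/s.


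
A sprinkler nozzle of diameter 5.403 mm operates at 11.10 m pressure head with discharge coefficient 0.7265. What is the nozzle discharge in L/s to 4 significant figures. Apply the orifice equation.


Approach: apply the orifice equation, Q = Cd*A*sqrt(2*g*h), A = pi*(d/2)^2.
A = pi*(5.403e-3/2)^2 = 2.29277e-05 m^2
Q = 0.7265 * 2.29277e-05 * sqrt(2*9.81*11.10) * 1000 = 0.2458 L/s
Therefore the nozzle discharge = 0.2458 L/s.


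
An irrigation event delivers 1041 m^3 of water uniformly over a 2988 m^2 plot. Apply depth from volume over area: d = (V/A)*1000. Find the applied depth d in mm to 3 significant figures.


d = (1041 / 2988) * 1000 = 348 mm
Therefore the applied depth d = 348 mm.


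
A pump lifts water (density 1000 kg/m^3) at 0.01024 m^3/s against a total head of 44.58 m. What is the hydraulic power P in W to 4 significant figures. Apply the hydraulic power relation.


Approach: apply the hydraulic power relation, P = rho*g*Q*H.
P = 1000 * 9.81 * 0.01024 * 44.58 = 4478 W
Therefore the hydraulic power P = 4478 W.


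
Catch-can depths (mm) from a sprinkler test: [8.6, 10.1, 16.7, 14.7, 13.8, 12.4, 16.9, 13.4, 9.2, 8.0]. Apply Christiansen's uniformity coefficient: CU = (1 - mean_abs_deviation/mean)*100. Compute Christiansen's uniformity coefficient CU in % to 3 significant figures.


mean = 12.380 mm
mean |d_i - mean| = 2.7240 mm
CU = (1 - 2.7240/12.380)*100 = 78.0 %
Therefore Christiansen's uniformity coefficient CU = 78.0 %.


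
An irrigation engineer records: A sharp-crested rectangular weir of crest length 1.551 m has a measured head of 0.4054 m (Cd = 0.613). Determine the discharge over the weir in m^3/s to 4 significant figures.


Approach: apply the rectangular weir equation, Q = (2/3)*Cd*L*sqrt(2g)*H^1.5.
Q = (2/3)*0.613*1.551*sqrt(2*9.81)*0.4054^1.5 = 0.7247 m^3/s
Therefore the discharge over the weir = 0.7247 m^3/s.


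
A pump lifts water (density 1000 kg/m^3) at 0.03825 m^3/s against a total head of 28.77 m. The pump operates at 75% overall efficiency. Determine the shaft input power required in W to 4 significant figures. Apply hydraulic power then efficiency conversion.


Approach: apply hydraulic power then efficiency conversion, P = rho*g*Q*H; P_in = P/eta.
Step 1 — hydraulic power (P = rho*g*Q*H):
  P = 1000 * 9.81 * 0.03825 * 28.77 = 10795.4 W
Step 2 — input power: P_in = P/eta = 10795.4 / 0.75 = 14390 W
Therefore the shaft input power required = 14390 W.


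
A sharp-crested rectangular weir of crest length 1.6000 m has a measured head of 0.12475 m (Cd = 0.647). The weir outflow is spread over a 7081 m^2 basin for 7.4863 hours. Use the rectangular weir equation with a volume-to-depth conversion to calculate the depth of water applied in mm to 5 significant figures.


Approach: apply the rectangular weir equation with a volume-to-depth conversion, Q = (2/3)*Cd*L*sqrt(2g)*H^1.5; d = Q*t/A * 1000.
Step 1 — weir discharge:
  Q = (2/3)*0.647*1.6000*sqrt(2*9.81)*0.12475^1.5 = 0.1346925 m^3/s
Step 2 — volume: V = 0.1346925 * 7.4863*3600 = 3630.054 m^3
Step 3 — depth: d = V/A * 1000 = 3630.054/7081 * 1000 = 512.65 mm
Therefore the depth of water applied = 512.65 mm.


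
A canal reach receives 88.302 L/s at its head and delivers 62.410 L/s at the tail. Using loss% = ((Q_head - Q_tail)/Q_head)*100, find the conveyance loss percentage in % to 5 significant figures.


loss = ((88.302 - 62.410)/88.302)*100 = 29.322 %
Therefore the conveyance loss percentage = 29.322 %.


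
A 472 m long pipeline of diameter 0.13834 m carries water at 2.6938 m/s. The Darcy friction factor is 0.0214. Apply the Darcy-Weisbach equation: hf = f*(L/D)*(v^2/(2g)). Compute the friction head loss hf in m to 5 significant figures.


hf = 0.0214 * (472/0.13834) * (2.6938^2 / (2*9.81))
hf = 27.005 m
Therefore the friction head loss hf = 27.005 m.


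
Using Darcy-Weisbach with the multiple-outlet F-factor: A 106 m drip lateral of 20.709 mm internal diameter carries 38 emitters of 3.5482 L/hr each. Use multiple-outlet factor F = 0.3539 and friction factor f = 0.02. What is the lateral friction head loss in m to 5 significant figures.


Approach: apply Darcy-Weisbach with the multiple-outlet F-factor, Q = n*q/(3600*1000) m^3/s; v = Q/A; hf = F*f*(L/D)*(v^2/(2g)).
Q = 38*3.5482/(3600*1000) = 3.745322e-05 m^3/s
A = pi*(20.709e-3/2)^2 = 3.368280e-04 m^2, so v = Q/A = 0.1111939 m/s
hf = 0.3539*0.02*(106/0.020709)*(0.1111939^2/(2*9.81)) = 0.022831 m
Therefore the lateral friction head loss = 0.022831 m.


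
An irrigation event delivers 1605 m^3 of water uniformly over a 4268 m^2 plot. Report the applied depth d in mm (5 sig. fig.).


Approach: apply depth from volume over area, d = (V/A)*1000.
d = (1605 / 4268) * 1000 = 376.05 mm
Therefore the applied depth d = 376.05 mm.


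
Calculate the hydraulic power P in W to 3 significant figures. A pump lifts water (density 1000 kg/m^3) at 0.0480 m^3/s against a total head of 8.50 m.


Approach: apply the hydraulic power relation, P = rho*g*Q*H.
P = 1000 * 9.81 * 0.0480 * 8.50 = 4000 W
Therefore the hydraulic power P = 4000 W.


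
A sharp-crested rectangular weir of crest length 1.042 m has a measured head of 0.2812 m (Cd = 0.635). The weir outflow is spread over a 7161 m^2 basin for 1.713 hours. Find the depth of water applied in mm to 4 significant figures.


Approach: apply the rectangular weir equation with a volume-to-depth conversion, Q = (2/3)*Cd*L*sqrt(2g)*H^1.5; d = Q*t/A * 1000.
Step 1 — weir discharge:
  Q = (2/3)*0.635*1.042*sqrt(2*9.81)*0.2812^1.5 = 0.291355 m^3/s
Step 2 — volume: V = 0.291355 * 1.713*3600 = 1796.73 m^3
Step 3 — depth: d = V/A * 1000 = 1796.73/7161 * 1000 = 250.9 mm
Therefore the depth of water applied = 250.9 mm.


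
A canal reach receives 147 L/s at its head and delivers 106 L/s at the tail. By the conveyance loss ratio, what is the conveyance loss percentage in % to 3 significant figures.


Approach: apply the conveyance loss ratio, loss% = ((Q_head - Q_tail)/Q_head)*100.
loss = ((147 - 106)/147)*100 = 27.9 %
Therefore the conveyance loss percentage = 27.9 %.


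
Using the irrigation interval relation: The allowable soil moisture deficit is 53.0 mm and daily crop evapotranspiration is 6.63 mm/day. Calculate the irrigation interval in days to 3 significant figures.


Approach: apply the irrigation interval relation, interval = SMD / ETc.
interval = 53.0 / 6.63 = 7.99 days
Therefore the irrigation interval = 7.99 days.


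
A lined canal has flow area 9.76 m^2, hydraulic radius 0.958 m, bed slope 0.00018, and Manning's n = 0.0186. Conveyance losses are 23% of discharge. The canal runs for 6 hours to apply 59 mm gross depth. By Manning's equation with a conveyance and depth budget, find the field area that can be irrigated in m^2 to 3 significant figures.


Approach: apply Manning's equation with a conveyance and depth budget, Q = (1/n)*A*R^(2/3)*S^(1/2); Q_field = Q*(1-loss); Area = Q_field*t/(d/1000).
Step 1 — canal discharge (Manning's equation):
  Q = (1/0.0186) * 9.76 * 0.958^(2/3) * 0.00018^(1/2) = 6.8415 m^3/s
Step 2 — delivered flow: Q_field = 6.8415*(1 - 23/100) = 5.2679 m^3/s
Step 3 — volume delivered: V = 5.2679 * 6*3600 = 113790 m^3
Step 4 — area served: A = V / (depth/1000) = 113790 / 0.059 = 1930000 m^2
Therefore the field area that can be irrigated = 1930000 m^2.
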